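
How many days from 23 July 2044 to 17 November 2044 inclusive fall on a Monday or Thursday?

34

23 July 2044 is a Saturday.
The range spans 118 days (inclusive of both endpoints).
118 = 7 × 16 + 6, so there are 16 full weeks plus 6 extra days.
Each full week contributes 2 days from the set (Mon, Thu): 16 × 2 = 32.
The 6 extra days are Saturday, Sunday, Monday, Tuesday, Wednesday, Thursday — 2 of them qualify.
Total: 32 + 2 = 34.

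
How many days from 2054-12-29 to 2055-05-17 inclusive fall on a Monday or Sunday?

40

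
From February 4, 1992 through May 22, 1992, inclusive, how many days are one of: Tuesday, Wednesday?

32

February 4, 1992 is a Tuesday.
That's 109 days from start to end, counting both.
109 = 7 × 15 + 4, so there are 15 full weeks plus 4 extra days.
Each full week contributes 2 days from the set (Tue, Wed): 15 × 2 = 30.
The 4 extra days are Tuesday, Wednesday, Thursday, Friday — 2 of them qualify.
Total: 30 + 2 = 32.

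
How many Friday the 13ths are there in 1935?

2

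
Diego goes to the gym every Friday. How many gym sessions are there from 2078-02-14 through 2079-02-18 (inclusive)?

53 Fridays

2078-02-14 is a Monday.
From 2078-02-14 to 2079-02-18 is 370 days inclusive.
370 = 7 × 52 + 6, so there are 52 full weeks plus 6 extra days.
Each full week contributes one Friday: 52 so far.
The 6 extra days are Monday, Tuesday, Wednesday, Thursday, Friday, Saturday — 1 of them qualifies.
Total: 52 + 1 = 53.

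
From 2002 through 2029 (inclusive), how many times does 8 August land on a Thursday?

Day of week of August 8 in each year:
2002: Thu ✓, 2003: Fri, 2004: Sun, 2005: Mon, 2006: Tue, 2007: Wed, 2008: Fri, 2009: Sat, 2010: Sun, 2011: Mon, 2012: Wed, 2013: Thu ✓, 2014: Fri, 2015: Sat, 2016: Mon, 2017: Tue, 2018: Wed, 2019: Thu ✓, 2020: Sat, 2021: Sun, 2022: Mon, 2023: Tue, 2024: Thu ✓, 2025: Fri, 2026: Sat, 2027: Sun, 2028: Tue, 2029: Wed
Thursdays: 2002, 2013, 2019, 2024.

4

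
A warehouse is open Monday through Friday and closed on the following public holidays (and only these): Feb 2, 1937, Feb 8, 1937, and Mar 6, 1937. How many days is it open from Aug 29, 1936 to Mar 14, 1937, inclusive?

138

Aug 29, 1936 is a Saturday.
From Aug 29, 1936 to Mar 14, 1937 is 198 days inclusive.
198 = 7 × 28 + 2, so there are 28 full weeks plus 2 extra days.
Each full week contributes 5 weekdays (Mon–Fri): 28 × 5 = 140.
The 2 extra days are Sat, Sun — none qualify.
Total: 140 + 0 = 140.
Holidays: Feb 2, 1937 (Tue); Feb 8, 1937 (Mon); Mar 6, 1937 (Sat).
2 of the 3 holidays fall on weekdays; the rest are weekends and were already excluded.
Business days: 140 − 2 = 138.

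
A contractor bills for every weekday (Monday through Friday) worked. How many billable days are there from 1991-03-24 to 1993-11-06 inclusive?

1991-03-24 is a Sunday.
The range spans 959 days (inclusive of both endpoints).
959 = 7 × 137, so the span is exactly 137 full weeks.
Each full week contributes 5 weekdays (Mon–Fri): 137 × 5 = 685.

685 weekdays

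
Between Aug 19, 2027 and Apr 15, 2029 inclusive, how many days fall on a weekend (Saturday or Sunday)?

174

Aug 19, 2027 is a Thursday.
From Aug 19, 2027 to Apr 15, 2029 is 606 days inclusive.
606 = 7 × 86 + 4, so there are 86 full weeks plus 4 extra days.
Each full week contributes 2 weekend days (Sat, Sun): 86 × 2 = 172.
The 4 extra days are Thu, Fri, Sat, Sun — 2 of them qualify.
Total: 172 + 2 = 174.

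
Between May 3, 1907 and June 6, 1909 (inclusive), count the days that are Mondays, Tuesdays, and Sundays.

May 3, 1907 is a Friday.
From May 3, 1907 to June 6, 1909 is 766 days inclusive.
766 = 7 × 109 + 3, so there are 109 full weeks plus 3 extra days.
Each full week contributes 3 days from the set (Mon, Tue, Sun): 109 × 3 = 327.
The 3 extra days are Friday, Saturday, Sunday — 1 of them qualifies.
Total: 327 + 1 = 328.

328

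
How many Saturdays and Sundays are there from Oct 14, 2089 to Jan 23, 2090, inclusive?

Oct 14, 2089 is a Friday.
That's 102 days from start to end, counting both.
102 = 7 × 14 + 4, so there are 14 full weeks plus 4 extra days.
Each full week contributes 2 weekend days (Sat, Sun): 14 × 2 = 28.
The 4 extra days are Friday, Saturday, Sunday, Monday — 2 of them qualify.
Total: 28 + 2 = 30.

30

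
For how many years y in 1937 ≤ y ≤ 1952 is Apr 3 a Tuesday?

2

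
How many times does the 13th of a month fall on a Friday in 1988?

1

The 13th falls on a Friday when the month's 13th has weekday Fri.
Jan 13 is Wed; Feb 13 is Sat; Mar 13 is Sun; Apr 13 is Wed; May 13 is Fri ✓; Jun 13 is Mon; Jul 13 is Wed; Aug 13 is Sat; Sep 13 is Tue; Oct 13 is Thu; Nov 13 is Sun; Dec 13 is Tue.
Friday the 13ths: May.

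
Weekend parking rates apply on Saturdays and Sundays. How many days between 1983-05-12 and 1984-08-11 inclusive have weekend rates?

131

1983-05-12 is a Thursday.
The range spans 458 days (inclusive of both endpoints).
458 = 7 × 65 + 3, so there are 65 full weeks plus 3 extra days.
Each full week contributes 2 weekend days (Sat, Sun): 65 × 2 = 130.
The 3 extra days are Thursday, Friday, Saturday — 1 of them qualifies.
Total: 130 + 1 = 131.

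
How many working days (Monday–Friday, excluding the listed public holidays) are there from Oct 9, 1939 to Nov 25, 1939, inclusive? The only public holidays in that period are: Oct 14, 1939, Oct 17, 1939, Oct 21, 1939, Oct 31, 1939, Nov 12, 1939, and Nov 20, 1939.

32

Oct 9, 1939 is a Monday.
From Oct 9, 1939 to Nov 25, 1939 is 48 days inclusive.
48 = 7 × 6 + 6, so there are 6 full weeks plus 6 extra days.
Each full week contributes 5 weekdays (Mon–Fri): 6 × 5 = 30.
The 6 extra days are Monday, Tuesday, Wednesday, Thursday, Friday, Saturday — 5 of them qualify.
Total: 30 + 5 = 35.
Holidays: Oct 14, 1939 (Sat); Oct 17, 1939 (Tue); Oct 21, 1939 (Sat); Oct 31, 1939 (Tue); Nov 12, 1939 (Sun); Nov 20, 1939 (Mon).
3 of the 6 holidays fall on weekdays; the rest are weekends and were already excluded.
Business days: 35 − 3 = 32.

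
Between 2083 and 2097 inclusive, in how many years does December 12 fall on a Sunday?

Day of week of December 12 in each year:
2083: Sun ✓, 2084: Tue, 2085: Wed, 2086: Thu, 2087: Fri, 2088: Sun ✓, 2089: Mon, 2090: Tue, 2091: Wed, 2092: Fri, 2093: Sat, 2094: Sun ✓, 2095: Mon, 2096: Wed, 2097: Thu
Sundays: 2083, 2088, 2094.

3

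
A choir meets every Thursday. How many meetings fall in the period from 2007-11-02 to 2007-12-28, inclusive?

8 Thursdays

2007-11-02 is a Friday.
The range spans 57 days (inclusive of both endpoints).
57 = 7 × 8 + 1, so there are 8 full weeks plus 1 extra day.
Each full week contributes one Thursday: 8 so far.
The 1 extra day is Friday — none qualify.
Total: 8 + 0 = 8.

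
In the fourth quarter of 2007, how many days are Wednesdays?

October 1, 2007 is a Monday.
That's 92 days from start to end, counting both.
92 = 7 × 13 + 1, so there are 13 full weeks plus 1 extra day.
Each full week contributes one Wednesday: 13 so far.
The 1 extra day is Mon — none qualify.
Total: 13 + 0 = 13.

13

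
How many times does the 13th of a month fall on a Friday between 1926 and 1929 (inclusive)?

7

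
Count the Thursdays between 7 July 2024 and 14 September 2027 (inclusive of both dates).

7 July 2024 is a Sunday.
From 7 July 2024 to 14 September 2027 is 1165 days inclusive.
1165 = 7 × 166 + 3, so there are 166 full weeks plus 3 extra days.
Each full week contributes one Thursday: 166 so far.
The 3 extra days are Sun, Mon, Tue — none qualify.
Total: 166 + 0 = 166.

166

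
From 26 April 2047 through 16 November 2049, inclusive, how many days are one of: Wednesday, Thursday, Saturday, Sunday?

534

26 April 2047 is a Friday.
From 26 April 2047 to 16 November 2049 is 936 days inclusive.
936 = 7 × 133 + 5, so there are 133 full weeks plus 5 extra days.
Each full week contributes 4 days from the set (Wed, Thu, Sat, Sun): 133 × 4 = 532.
The 5 extra days are Friday, Saturday, Sunday, Monday, Tuesday — 2 of them qualify.
Total: 532 + 2 = 534.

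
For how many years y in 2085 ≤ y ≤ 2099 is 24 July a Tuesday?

Day of week of July 24 in each year:
2085: Tue ✓, 2086: Wed, 2087: Thu, 2088: Sat, 2089: Sun, 2090: Mon, 2091: Tue ✓, 2092: Thu, 2093: Fri, 2094: Sat, 2095: Sun, 2096: Tue ✓, 2097: Wed, 2098: Thu, 2099: Fri
Tuesdays: 2085, 2091, 2096.

3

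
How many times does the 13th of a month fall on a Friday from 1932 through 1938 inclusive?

11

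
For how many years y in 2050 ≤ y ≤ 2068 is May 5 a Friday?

Day of week of May 5 in each year:
2050: Thu, 2051: Fri ✓, 2052: Sun, 2053: Mon, 2054: Tue, 2055: Wed, 2056: Fri ✓, 2057: Sat, 2058: Sun, 2059: Mon, 2060: Wed, 2061: Thu, 2062: Fri ✓, 2063: Sat, 2064: Mon, 2065: Tue, 2066: Wed, 2067: Thu, 2068: Sat
Fridays: 2051, 2056, 2062.

3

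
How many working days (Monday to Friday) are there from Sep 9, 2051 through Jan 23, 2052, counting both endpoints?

97 weekdays

Sep 9, 2051 is a Saturday.
From Sep 9, 2051 to Jan 23, 2052 is 137 days inclusive.
137 = 7 × 19 + 4, so there are 19 full weeks plus 4 extra days.
Each full week contributes 5 weekdays (Mon–Fri): 19 × 5 = 95.
The 4 extra days are Sat, Sun, Mon, Tue — 2 of them qualify.
Total: 95 + 2 = 97.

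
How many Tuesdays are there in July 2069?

2069-07-01 is a Monday.
From 2069-07-01 to 2069-07-31 is 31 days inclusive.
31 = 7 × 4 + 3, so there are 4 full weeks plus 3 extra days.
Each full week contributes one Tuesday: 4 so far.
The 3 extra days are Mon, Tue, Wed — 1 of them qualifies.
Total: 4 + 1 = 5.

5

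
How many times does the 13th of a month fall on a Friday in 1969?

1

The 13th falls on a Friday when the month's 13th has weekday Fri.
Jan 13 is Mon; Feb 13 is Thu; Mar 13 is Thu; Apr 13 is Sun; May 13 is Tue; Jun 13 is Fri ✓; Jul 13 is Sun; Aug 13 is Wed; Sep 13 is Sat; Oct 13 is Mon; Nov 13 is Thu; Dec 13 is Sat.
Friday the 13ths: Jun.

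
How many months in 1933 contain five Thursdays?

4

A month has five Thursdays exactly when Thursday falls within its first (length − 28) days.
Jan: 31 days, starts Sun → 5 of Sun, Mon, Tue
Feb: 28 days, starts Wed → 5 of (none)
Mar: 31 days, starts Wed → 5 of Wed, Thu, Fri ✓
Apr: 30 days, starts Sat → 5 of Sat, Sun
May: 31 days, starts Mon → 5 of Mon, Tue, Wed
Jun: 30 days, starts Thu → 5 of Thu, Fri ✓
Jul: 31 days, starts Sat → 5 of Sat, Sun, Mon
Aug: 31 days, starts Tue → 5 of Tue, Wed, Thu ✓
Sep: 30 days, starts Fri → 5 of Fri, Sat
Oct: 31 days, starts Sun → 5 of Sun, Mon, Tue
Nov: 30 days, starts Wed → 5 of Wed, Thu ✓
Dec: 31 days, starts Fri → 5 of Fri, Sat, Sun
Months with five Thursdays: Mar, Jun, Aug, Nov.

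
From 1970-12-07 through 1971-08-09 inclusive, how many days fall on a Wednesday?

35

1970-12-07 is a Monday.
The range spans 246 days (inclusive of both endpoints).
246 = 7 × 35 + 1, so there are 35 full weeks plus 1 extra day.
Each full week contributes one Wednesday: 35 so far.
The 1 extra day is Monday — none qualify.
Total: 35 + 0 = 35.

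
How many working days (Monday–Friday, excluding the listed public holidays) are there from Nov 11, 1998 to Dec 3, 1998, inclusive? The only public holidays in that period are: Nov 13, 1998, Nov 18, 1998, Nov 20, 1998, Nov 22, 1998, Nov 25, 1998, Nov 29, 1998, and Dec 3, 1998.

Nov 11, 1998 is a Wednesday.
That's 23 days from start to end, counting both.
23 = 7 × 3 + 2, so there are 3 full weeks plus 2 extra days.
Each full week contributes 5 weekdays (Mon–Fri): 3 × 5 = 15.
The 2 extra days are Wed, Thu — 2 of them qualify.
Total: 15 + 2 = 17.
Holidays: Nov 13, 1998 (Fri); Nov 18, 1998 (Wed); Nov 20, 1998 (Fri); Nov 22, 1998 (Sun); Nov 25, 1998 (Wed); Nov 29, 1998 (Sun); Dec 3, 1998 (Thu).
5 of the 7 holidays fall on weekdays; the rest are weekends and were already excluded.
Business days: 17 − 5 = 12.

12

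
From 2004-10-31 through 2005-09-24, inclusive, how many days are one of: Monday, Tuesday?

94

2004-10-31 is a Sunday.
That's 329 days from start to end, counting both.
329 = 7 × 47, so the span is exactly 47 full weeks.
Each full week contributes 2 days from the set (Mon, Tue): 47 × 2 = 94.
Total: 94.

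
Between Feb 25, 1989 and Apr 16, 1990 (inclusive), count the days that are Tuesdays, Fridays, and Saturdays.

178

Feb 25, 1989 is a Saturday.
From Feb 25, 1989 to Apr 16, 1990 is 416 days inclusive.
416 = 7 × 59 + 3, so there are 59 full weeks plus 3 extra days.
Each full week contributes 3 days from the set (Tue, Fri, Sat): 59 × 3 = 177.
The 3 extra days are Saturday, Sunday, Monday — 1 of them qualifies.
Total: 177 + 1 = 178.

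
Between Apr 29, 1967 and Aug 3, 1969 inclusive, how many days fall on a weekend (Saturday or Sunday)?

Apr 29, 1967 is a Saturday.
From Apr 29, 1967 to Aug 3, 1969 is 828 days inclusive.
828 = 7 × 118 + 2, so there are 118 full weeks plus 2 extra days.
Each full week contributes 2 weekend days (Sat, Sun): 118 × 2 = 236.
The 2 extra days are Sat, Sun — 2 of them qualify.
Total: 236 + 2 = 238.

238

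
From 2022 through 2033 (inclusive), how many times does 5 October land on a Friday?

1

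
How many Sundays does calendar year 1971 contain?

52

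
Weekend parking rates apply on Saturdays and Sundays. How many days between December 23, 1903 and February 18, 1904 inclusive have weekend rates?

16

December 23, 1903 is a Wednesday.
From December 23, 1903 to February 18, 1904 is 58 days inclusive.
58 = 7 × 8 + 2, so there are 8 full weeks plus 2 extra days.
Each full week contributes 2 weekend days (Sat, Sun): 8 × 2 = 16.
The 2 extra days are Wed, Thu — none qualify.
Total: 16 + 0 = 16.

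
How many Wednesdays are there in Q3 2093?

July 1, 2093 is a Wednesday.
The range spans 92 days (inclusive of both endpoints).
92 = 7 × 13 + 1, so there are 13 full weeks plus 1 extra day.
Each full week contributes one Wednesday: 13 so far.
The 1 extra day is Wed — 1 of them qualifies.
Total: 13 + 1 = 14.

14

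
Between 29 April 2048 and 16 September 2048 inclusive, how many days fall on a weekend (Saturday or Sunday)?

40

29 April 2048 is a Wednesday.
From 29 April 2048 to 16 September 2048 is 141 days inclusive.
141 = 7 × 20 + 1, so there are 20 full weeks plus 1 extra day.
Each full week contributes 2 weekend days (Sat, Sun): 20 × 2 = 40.
The 1 extra day is Wednesday — none qualify.
Total: 40 + 0 = 40.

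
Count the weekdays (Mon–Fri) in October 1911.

22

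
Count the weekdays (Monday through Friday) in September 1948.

22 weekdays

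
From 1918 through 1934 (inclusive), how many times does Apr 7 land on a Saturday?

3

Day of week of April 7 in each year:
1918: Sun, 1919: Mon, 1920: Wed, 1921: Thu, 1922: Fri, 1923: Sat ✓, 1924: Mon, 1925: Tue, 1926: Wed, 1927: Thu, 1928: Sat ✓, 1929: Sun, 1930: Mon, 1931: Tue, 1932: Thu, 1933: Fri, 1934: Sat ✓
Saturdays: 1923, 1928, 1934.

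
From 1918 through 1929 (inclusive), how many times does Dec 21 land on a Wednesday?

2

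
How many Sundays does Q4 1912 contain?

1 October 1912 is a Tuesday.
From 1 October 1912 to 31 December 1912 is 92 days inclusive.
92 = 7 × 13 + 1, so there are 13 full weeks plus 1 extra day.
Each full week contributes one Sunday: 13 so far.
The 1 extra day is Tuesday — none qualify.
Total: 13 + 0 = 13.

13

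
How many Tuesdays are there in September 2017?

4

September 1, 2017 is a Friday.
That's 30 days from start to end, counting both.
30 = 7 × 4 + 2, so there are 4 full weeks plus 2 extra days.
Each full week contributes one Tuesday: 4 so far.
The 2 extra days are Fri, Sat — none qualify.
Total: 4 + 0 = 4.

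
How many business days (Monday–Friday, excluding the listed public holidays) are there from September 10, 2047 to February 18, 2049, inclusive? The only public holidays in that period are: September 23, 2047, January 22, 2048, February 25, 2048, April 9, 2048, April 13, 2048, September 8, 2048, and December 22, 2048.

371 business days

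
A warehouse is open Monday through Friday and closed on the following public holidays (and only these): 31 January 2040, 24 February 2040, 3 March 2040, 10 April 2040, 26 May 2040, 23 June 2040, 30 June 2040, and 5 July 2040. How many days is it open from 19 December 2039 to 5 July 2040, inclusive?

19 December 2039 is a Monday.
From 19 December 2039 to 5 July 2040 is 200 days inclusive.
200 = 7 × 28 + 4, so there are 28 full weeks plus 4 extra days.
Each full week contributes 5 weekdays (Mon–Fri): 28 × 5 = 140.
The 4 extra days are Monday, Tuesday, Wednesday, Thursday — 4 of them qualify.
Total: 140 + 4 = 144.
Holidays: 31 January 2040 (Tue); 24 February 2040 (Fri); 3 March 2040 (Sat); 10 April 2040 (Tue); 26 May 2040 (Sat); 23 June 2040 (Sat); 30 June 2040 (Sat); 5 July 2040 (Thu).
4 of the 8 holidays fall on weekdays; the rest are weekends and were already excluded.
Business days: 144 − 4 = 140.

140 working days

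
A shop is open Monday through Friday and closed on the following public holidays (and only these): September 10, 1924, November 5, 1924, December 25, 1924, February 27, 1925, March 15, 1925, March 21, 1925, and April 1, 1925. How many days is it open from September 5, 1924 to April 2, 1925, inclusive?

145 business days

September 5, 1924 is a Friday.
That's 210 days from start to end, counting both.
210 = 7 × 30, so the span is exactly 30 full weeks.
Each full week contributes 5 weekdays (Mon–Fri): 30 × 5 = 150.
Holidays: September 10, 1924 (Wed); November 5, 1924 (Wed); December 25, 1924 (Thu); February 27, 1925 (Fri); March 15, 1925 (Sun); March 21, 1925 (Sat); April 1, 1925 (Wed).
5 of the 7 holidays fall on weekdays; the rest are weekends and were already excluded.
Business days: 150 − 5 = 145.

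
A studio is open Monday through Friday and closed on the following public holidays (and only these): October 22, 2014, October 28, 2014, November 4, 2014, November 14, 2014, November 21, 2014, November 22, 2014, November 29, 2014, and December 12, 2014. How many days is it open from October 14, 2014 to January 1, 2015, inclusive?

52 working days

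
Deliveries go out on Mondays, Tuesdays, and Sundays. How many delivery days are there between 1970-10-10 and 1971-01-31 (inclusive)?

49

1970-10-10 is a Saturday.
From 1970-10-10 to 1971-01-31 is 114 days inclusive.
114 = 7 × 16 + 2, so there are 16 full weeks plus 2 extra days.
Each full week contributes 3 days from the set (Mon, Tue, Sun): 16 × 3 = 48.
The 2 extra days are Saturday, Sunday — 1 of them qualifies.
Total: 48 + 1 = 49.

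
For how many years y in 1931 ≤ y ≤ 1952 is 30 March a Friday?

Day of week of March 30 in each year:
1931: Mon, 1932: Wed, 1933: Thu, 1934: Fri ✓, 1935: Sat, 1936: Mon, 1937: Tue, 1938: Wed, 1939: Thu, 1940: Sat, 1941: Sun, 1942: Mon, 1943: Tue, 1944: Thu, 1945: Fri ✓, 1946: Sat, 1947: Sun, 1948: Tue, 1949: Wed, 1950: Thu, 1951: Fri ✓, 1952: Sun
Fridays: 1934, 1945, 1951.

3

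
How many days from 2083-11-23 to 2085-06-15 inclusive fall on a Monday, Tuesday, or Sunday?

244

2083-11-23 is a Tuesday.
From 2083-11-23 to 2085-06-15 is 571 days inclusive.
571 = 7 × 81 + 4, so there are 81 full weeks plus 4 extra days.
Each full week contributes 3 days from the set (Mon, Tue, Sun): 81 × 3 = 243.
The 4 extra days are Tue, Wed, Thu, Fri — 1 of them qualifies.
Total: 243 + 1 = 244.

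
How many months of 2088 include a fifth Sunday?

4

A month has five Sundays exactly when Sunday falls within its first (length − 28) days.
Jan: 31 days, starts Thu → 5 of Thu, Fri, Sat
Feb: 29 days, starts Sun → 5 of Sun ✓
Mar: 31 days, starts Mon → 5 of Mon, Tue, Wed
Apr: 30 days, starts Thu → 5 of Thu, Fri
May: 31 days, starts Sat → 5 of Sat, Sun, Mon ✓
Jun: 30 days, starts Tue → 5 of Tue, Wed
Jul: 31 days, starts Thu → 5 of Thu, Fri, Sat
Aug: 31 days, starts Sun → 5 of Sun, Mon, Tue ✓
Sep: 30 days, starts Wed → 5 of Wed, Thu
Oct: 31 days, starts Fri → 5 of Fri, Sat, Sun ✓
Nov: 30 days, starts Mon → 5 of Mon, Tue
Dec: 31 days, starts Wed → 5 of Wed, Thu, Fri
Months with five Sundays: Feb, May, Aug, Oct.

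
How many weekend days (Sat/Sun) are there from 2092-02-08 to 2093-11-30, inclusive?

190

2092-02-08 is a Friday.
That's 662 days from start to end, counting both.
662 = 7 × 94 + 4, so there are 94 full weeks plus 4 extra days.
Each full week contributes 2 weekend days (Sat, Sun): 94 × 2 = 188.
The 4 extra days are Fri, Sat, Sun, Mon — 2 of them qualify.
Total: 188 + 2 = 190.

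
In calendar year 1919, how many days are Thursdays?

52

1919-01-01 is a Wednesday.
That's 365 days from start to end, counting both.
365 = 7 × 52 + 1, so there are 52 full weeks plus 1 extra day.
Each full week contributes one Thursday: 52 so far.
The 1 extra day is Wednesday — none qualify.
Total: 52 + 0 = 52.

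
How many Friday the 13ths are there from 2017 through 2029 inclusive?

Friday-the-13ths by year:
2017: Jan, Oct
2018: Apr, Jul
2019: Sep, Dec
2020: Mar, Nov
2021: Aug
2022: May
2023: Jan, Oct
2024: Sep, Dec
2025: Jun
2026: Feb, Mar, Nov
2027: Aug
2028: Oct
2029: Apr, Jul

22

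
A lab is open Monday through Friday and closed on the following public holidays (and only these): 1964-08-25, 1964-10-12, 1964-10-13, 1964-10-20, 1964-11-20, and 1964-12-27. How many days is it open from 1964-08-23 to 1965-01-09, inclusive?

1964-08-23 is a Sunday.
That's 140 days from start to end, counting both.
140 = 7 × 20, so the span is exactly 20 full weeks.
Each full week contributes 5 weekdays (Mon–Fri): 20 × 5 = 100.
Total: 100.
Holidays: 1964-08-25 (Tue); 1964-10-12 (Mon); 1964-10-13 (Tue); 1964-10-20 (Tue); 1964-11-20 (Fri); 1964-12-27 (Sun).
5 of the 6 holidays fall on weekdays; the rest are weekends and were already excluded.
Business days: 100 − 5 = 95.

95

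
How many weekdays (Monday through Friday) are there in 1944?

1944-01-01 is a Saturday.
The range spans 366 days (inclusive of both endpoints).
366 = 7 × 52 + 2, so there are 52 full weeks plus 2 extra days.
Each full week contributes 5 weekdays (Mon–Fri): 52 × 5 = 260.
The 2 extra days are Saturday, Sunday — none qualify.
Total: 260 + 0 = 260.

260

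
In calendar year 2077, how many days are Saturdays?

52

January 1, 2077 is a Friday.
From January 1, 2077 to December 31, 2077 is 365 days inclusive.
365 = 7 × 52 + 1, so there are 52 full weeks plus 1 extra day.
Each full week contributes one Saturday: 52 so far.
The 1 extra day is Fri — none qualify.
Total: 52 + 0 = 52.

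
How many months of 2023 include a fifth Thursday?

A month has five Thursdays exactly when Thursday falls within its first (length − 28) days.
Jan: 31 days, starts Sun → 5 of Sun, Mon, Tue
Feb: 28 days, starts Wed → 5 of (none)
Mar: 31 days, starts Wed → 5 of Wed, Thu, Fri ✓
Apr: 30 days, starts Sat → 5 of Sat, Sun
May: 31 days, starts Mon → 5 of Mon, Tue, Wed
Jun: 30 days, starts Thu → 5 of Thu, Fri ✓
Jul: 31 days, starts Sat → 5 of Sat, Sun, Mon
Aug: 31 days, starts Tue → 5 of Tue, Wed, Thu ✓
Sep: 30 days, starts Fri → 5 of Fri, Sat
Oct: 31 days, starts Sun → 5 of Sun, Mon, Tue
Nov: 30 days, starts Wed → 5 of Wed, Thu ✓
Dec: 31 days, starts Fri → 5 of Fri, Sat, Sun
Months with five Thursdays: Mar, Jun, Aug, Nov.

4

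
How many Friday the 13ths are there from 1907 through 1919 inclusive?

Friday-the-13ths by year:
1907: Sep, Dec
1908: Mar, Nov
1909: Aug
1910: May
1911: Jan, Oct
1912: Sep, Dec
1913: Jun
1914: Feb, Mar, Nov
1915: Aug
1916: Oct
1917: Apr, Jul
1918: Sep, Dec
1919: Jun

21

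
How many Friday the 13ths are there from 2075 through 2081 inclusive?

11

Friday-the-13ths by year:
2075: Sep, Dec
2076: Mar, Nov
2077: Aug
2078: May
2079: Jan, Oct
2080: Sep, Dec
2081: Jun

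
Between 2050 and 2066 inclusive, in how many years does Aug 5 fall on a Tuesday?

Day of week of August 5 in each year:
2050: Fri, 2051: Sat, 2052: Mon, 2053: Tue ✓, 2054: Wed, 2055: Thu, 2056: Sat, 2057: Sun, 2058: Mon, 2059: Tue ✓, 2060: Thu, 2061: Fri, 2062: Sat, 2063: Sun, 2064: Tue ✓, 2065: Wed, 2066: Thu
Tuesdays: 2053, 2059, 2064.

3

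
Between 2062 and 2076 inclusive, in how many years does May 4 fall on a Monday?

Day of week of May 4 in each year:
2062: Thu, 2063: Fri, 2064: Sun, 2065: Mon ✓, 2066: Tue, 2067: Wed, 2068: Fri, 2069: Sat, 2070: Sun, 2071: Mon ✓, 2072: Wed, 2073: Thu, 2074: Fri, 2075: Sat, 2076: Mon ✓
Mondays: 2065, 2071, 2076.

3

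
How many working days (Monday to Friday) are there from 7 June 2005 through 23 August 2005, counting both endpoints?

56

7 June 2005 is a Tuesday.
From 7 June 2005 to 23 August 2005 is 78 days inclusive.
78 = 7 × 11 + 1, so there are 11 full weeks plus 1 extra day.
Each full week contributes 5 weekdays (Mon–Fri): 11 × 5 = 55.
The 1 extra day is Tuesday — 1 of them qualifies.
Total: 55 + 1 = 56.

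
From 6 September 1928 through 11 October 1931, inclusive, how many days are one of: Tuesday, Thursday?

6 September 1928 is a Thursday.
From 6 September 1928 to 11 October 1931 is 1131 days inclusive.
1131 = 7 × 161 + 4, so there are 161 full weeks plus 4 extra days.
Each full week contributes 2 days from the set (Tue, Thu): 161 × 2 = 322.
The 4 extra days are Thu, Fri, Sat, Sun — 1 of them qualifies.
Total: 322 + 1 = 323.

323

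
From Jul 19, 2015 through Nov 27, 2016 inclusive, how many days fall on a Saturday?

Jul 19, 2015 is a Sunday.
From Jul 19, 2015 to Nov 27, 2016 is 498 days inclusive.
498 = 7 × 71 + 1, so there are 71 full weeks plus 1 extra day.
Each full week contributes one Saturday: 71 so far.
The 1 extra day is Sun — none qualify.
Total: 71 + 0 = 71.

71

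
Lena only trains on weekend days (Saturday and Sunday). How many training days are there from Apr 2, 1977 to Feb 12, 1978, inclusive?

92

Apr 2, 1977 is a Saturday.
From Apr 2, 1977 to Feb 12, 1978 is 317 days inclusive.
317 = 7 × 45 + 2, so there are 45 full weeks plus 2 extra days.
Each full week contributes 2 weekend days (Sat, Sun): 45 × 2 = 90.
The 2 extra days are Sat, Sun — 2 of them qualify.
Total: 90 + 2 = 92.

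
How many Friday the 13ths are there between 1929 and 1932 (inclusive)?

7

Friday-the-13ths by year:
1929: Sep, Dec
1930: Jun
1931: Feb, Mar, Nov
1932: May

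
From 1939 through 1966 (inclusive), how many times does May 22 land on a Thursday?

Day of week of May 22 in each year:
1939: Mon, 1940: Wed, 1941: Thu ✓, 1942: Fri, 1943: Sat, 1944: Mon, 1945: Tue, 1946: Wed, 1947: Thu ✓, 1948: Sat, 1949: Sun, 1950: Mon, 1951: Tue, 1952: Thu ✓, 1953: Fri, 1954: Sat, 1955: Sun, 1956: Tue, 1957: Wed, 1958: Thu ✓, 1959: Fri, 1960: Sun, 1961: Mon, 1962: Tue, 1963: Wed, 1964: Fri, 1965: Sat, 1966: Sun
Thursdays: 1941, 1947, 1952, 1958.

4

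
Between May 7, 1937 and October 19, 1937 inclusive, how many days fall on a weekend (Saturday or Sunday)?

48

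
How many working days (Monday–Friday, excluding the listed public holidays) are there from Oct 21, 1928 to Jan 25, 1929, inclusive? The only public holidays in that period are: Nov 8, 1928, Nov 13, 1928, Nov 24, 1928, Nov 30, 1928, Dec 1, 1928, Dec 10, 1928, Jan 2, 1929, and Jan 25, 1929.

64

Oct 21, 1928 is a Sunday.
That's 97 days from start to end, counting both.
97 = 7 × 13 + 6, so there are 13 full weeks plus 6 extra days.
Each full week contributes 5 weekdays (Mon–Fri): 13 × 5 = 65.
The 6 extra days are Sunday, Monday, Tuesday, Wednesday, Thursday, Friday — 5 of them qualify.
Total: 65 + 5 = 70.
Holidays: Nov 8, 1928 (Thu); Nov 13, 1928 (Tue); Nov 24, 1928 (Sat); Nov 30, 1928 (Fri); Dec 1, 1928 (Sat); Dec 10, 1928 (Mon); Jan 2, 1929 (Wed); Jan 25, 1929 (Fri).
6 of the 8 holidays fall on weekdays; the rest are weekends and were already excluded.
Business days: 70 − 6 = 64.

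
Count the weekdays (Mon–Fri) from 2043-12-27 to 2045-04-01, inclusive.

2043-12-27 is a Sunday.
The range spans 462 days (inclusive of both endpoints).
462 = 7 × 66, so the span is exactly 66 full weeks.
Each full week contributes 5 weekdays (Mon–Fri): 66 × 5 = 330.

330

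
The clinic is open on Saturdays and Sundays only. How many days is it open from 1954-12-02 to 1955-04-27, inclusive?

42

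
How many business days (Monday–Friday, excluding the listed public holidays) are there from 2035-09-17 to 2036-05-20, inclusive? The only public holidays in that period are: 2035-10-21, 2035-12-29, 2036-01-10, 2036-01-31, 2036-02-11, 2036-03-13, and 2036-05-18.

2035-09-17 is a Monday.
From 2035-09-17 to 2036-05-20 is 247 days inclusive.
247 = 7 × 35 + 2, so there are 35 full weeks plus 2 extra days.
Each full week contributes 5 weekdays (Mon–Fri): 35 × 5 = 175.
The 2 extra days are Monday, Tuesday — 2 of them qualify.
Total: 175 + 2 = 177.
Holidays: 2035-10-21 (Sun); 2035-12-29 (Sat); 2036-01-10 (Thu); 2036-01-31 (Thu); 2036-02-11 (Mon); 2036-03-13 (Thu); 2036-05-18 (Sun).
4 of the 7 holidays fall on weekdays; the rest are weekends and were already excluded.
Business days: 177 − 4 = 173.

173 business days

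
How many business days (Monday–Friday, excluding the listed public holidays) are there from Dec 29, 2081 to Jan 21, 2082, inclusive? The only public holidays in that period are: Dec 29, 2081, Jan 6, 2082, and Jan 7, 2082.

15

Dec 29, 2081 is a Monday.
From Dec 29, 2081 to Jan 21, 2082 is 24 days inclusive.
24 = 7 × 3 + 3, so there are 3 full weeks plus 3 extra days.
Each full week contributes 5 weekdays (Mon–Fri): 3 × 5 = 15.
The 3 extra days are Monday, Tuesday, Wednesday — 3 of them qualify.
Total: 15 + 3 = 18.
Holidays: Dec 29, 2081 (Mon); Jan 6, 2082 (Tue); Jan 7, 2082 (Wed).
All 3 holidays fall on weekdays, so subtract 3.
Business days: 18 − 3 = 15.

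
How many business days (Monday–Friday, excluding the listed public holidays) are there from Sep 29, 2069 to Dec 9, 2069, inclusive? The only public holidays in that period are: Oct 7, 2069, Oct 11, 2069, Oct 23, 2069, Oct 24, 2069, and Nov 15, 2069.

46 business days

Sep 29, 2069 is a Sunday.
From Sep 29, 2069 to Dec 9, 2069 is 72 days inclusive.
72 = 7 × 10 + 2, so there are 10 full weeks plus 2 extra days.
Each full week contributes 5 weekdays (Mon–Fri): 10 × 5 = 50.
The 2 extra days are Sunday, Monday — 1 of them qualifies.
Total: 50 + 1 = 51.
Holidays: Oct 7, 2069 (Mon); Oct 11, 2069 (Fri); Oct 23, 2069 (Wed); Oct 24, 2069 (Thu); Nov 15, 2069 (Fri).
All 5 holidays fall on weekdays, so subtract 5.
Business days: 51 − 5 = 46.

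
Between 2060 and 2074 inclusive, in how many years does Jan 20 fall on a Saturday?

Day of week of January 20 in each year:
2060: Tue, 2061: Thu, 2062: Fri, 2063: Sat ✓, 2064: Sun, 2065: Tue, 2066: Wed, 2067: Thu, 2068: Fri, 2069: Sun, 2070: Mon, 2071: Tue, 2072: Wed, 2073: Fri, 2074: Sat ✓
Saturdays: 2063, 2074.

2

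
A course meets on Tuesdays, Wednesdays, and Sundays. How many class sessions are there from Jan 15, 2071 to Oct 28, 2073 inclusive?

435

Jan 15, 2071 is a Thursday.
From Jan 15, 2071 to Oct 28, 2073 is 1018 days inclusive.
1018 = 7 × 145 + 3, so there are 145 full weeks plus 3 extra days.
Each full week contributes 3 days from the set (Tue, Wed, Sun): 145 × 3 = 435.
The 3 extra days are Thu, Fri, Sat — none qualify.
Total: 435 + 0 = 435.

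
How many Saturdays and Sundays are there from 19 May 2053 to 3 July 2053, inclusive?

12

19 May 2053 is a Monday.
From 19 May 2053 to 3 July 2053 is 46 days inclusive.
46 = 7 × 6 + 4, so there are 6 full weeks plus 4 extra days.
Each full week contributes 2 weekend days (Sat, Sun): 6 × 2 = 12.
The 4 extra days are Monday, Tuesday, Wednesday, Thursday — none qualify.
Total: 12 + 0 = 12.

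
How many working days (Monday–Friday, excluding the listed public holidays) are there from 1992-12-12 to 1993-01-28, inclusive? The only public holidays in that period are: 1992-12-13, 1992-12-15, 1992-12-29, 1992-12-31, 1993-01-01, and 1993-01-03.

1992-12-12 is a Saturday.
That's 48 days from start to end, counting both.
48 = 7 × 6 + 6, so there are 6 full weeks plus 6 extra days.
Each full week contributes 5 weekdays (Mon–Fri): 6 × 5 = 30.
The 6 extra days are Saturday, Sunday, Monday, Tuesday, Wednesday, Thursday — 4 of them qualify.
Total: 30 + 4 = 34.
Holidays: 1992-12-13 (Sun); 1992-12-15 (Tue); 1992-12-29 (Tue); 1992-12-31 (Thu); 1993-01-01 (Fri); 1993-01-03 (Sun).
4 of the 6 holidays fall on weekdays; the rest are weekends and were already excluded.
Business days: 34 − 4 = 30.

30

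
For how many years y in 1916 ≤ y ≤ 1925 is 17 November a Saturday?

2

Day of week of November 17 in each year:
1916: Fri, 1917: Sat ✓, 1918: Sun, 1919: Mon, 1920: Wed, 1921: Thu, 1922: Fri, 1923: Sat ✓, 1924: Mon, 1925: Tue
Saturdays: 1917, 1923.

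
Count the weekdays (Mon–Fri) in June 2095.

22 weekdays

June 1, 2095 is a Wednesday.
That's 30 days from start to end, counting both.
30 = 7 × 4 + 2, so there are 4 full weeks plus 2 extra days.
Each full week contributes 5 weekdays (Mon–Fri): 4 × 5 = 20.
The 2 extra days are Wed, Thu — 2 of them qualify.
Total: 20 + 2 = 22.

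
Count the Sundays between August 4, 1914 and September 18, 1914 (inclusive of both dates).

6 Sundays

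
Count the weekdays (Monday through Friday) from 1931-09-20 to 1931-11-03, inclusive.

32 weekdays

1931-09-20 is a Sunday.
From 1931-09-20 to 1931-11-03 is 45 days inclusive.
45 = 7 × 6 + 3, so there are 6 full weeks plus 3 extra days.
Each full week contributes 5 weekdays (Mon–Fri): 6 × 5 = 30.
The 3 extra days are Sunday, Monday, Tuesday — 2 of them qualify.
Total: 30 + 2 = 32.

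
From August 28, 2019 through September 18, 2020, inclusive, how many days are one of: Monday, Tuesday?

August 28, 2019 is a Wednesday.
That's 388 days from start to end, counting both.
388 = 7 × 55 + 3, so there are 55 full weeks plus 3 extra days.
Each full week contributes 2 days from the set (Mon, Tue): 55 × 2 = 110.
The 3 extra days are Wednesday, Thursday, Friday — none qualify.
Total: 110 + 0 = 110.

110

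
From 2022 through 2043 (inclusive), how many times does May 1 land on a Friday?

Day of week of May 1 in each year:
2022: Sun, 2023: Mon, 2024: Wed, 2025: Thu, 2026: Fri ✓, 2027: Sat, 2028: Mon, 2029: Tue, 2030: Wed, 2031: Thu, 2032: Sat, 2033: Sun, 2034: Mon, 2035: Tue, 2036: Thu, 2037: Fri ✓, 2038: Sat, 2039: Sun, 2040: Tue, 2041: Wed, 2042: Thu, 2043: Fri ✓
Fridays: 2026, 2037, 2043.

3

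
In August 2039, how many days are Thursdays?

4

Aug 1, 2039 is a Monday.
That's 31 days from start to end, counting both.
31 = 7 × 4 + 3, so there are 4 full weeks plus 3 extra days.
Each full week contributes one Thursday: 4 so far.
The 3 extra days are Monday, Tuesday, Wednesday — none qualify.
Total: 4 + 0 = 4.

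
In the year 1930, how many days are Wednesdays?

53

1 January 1930 is a Wednesday.
The range spans 365 days (inclusive of both endpoints).
365 = 7 × 52 + 1, so there are 52 full weeks plus 1 extra day.
Each full week contributes one Wednesday: 52 so far.
The 1 extra day is Wednesday — 1 of them qualifies.
Total: 52 + 1 = 53.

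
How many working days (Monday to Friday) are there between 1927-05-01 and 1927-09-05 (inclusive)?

1927-05-01 is a Sunday.
That's 128 days from start to end, counting both.
128 = 7 × 18 + 2, so there are 18 full weeks plus 2 extra days.
Each full week contributes 5 weekdays (Mon–Fri): 18 × 5 = 90.
The 2 extra days are Sunday, Monday — 1 of them qualifies.
Total: 90 + 1 = 91.

91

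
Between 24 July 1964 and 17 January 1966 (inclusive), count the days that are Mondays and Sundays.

24 July 1964 is a Friday.
The range spans 543 days (inclusive of both endpoints).
543 = 7 × 77 + 4, so there are 77 full weeks plus 4 extra days.
Each full week contributes 2 days from the set (Mon, Sun): 77 × 2 = 154.
The 4 extra days are Fri, Sat, Sun, Mon — 2 of them qualify.
Total: 154 + 2 = 156.

156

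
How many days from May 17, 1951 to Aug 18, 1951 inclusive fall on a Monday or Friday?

27

May 17, 1951 is a Thursday.
The range spans 94 days (inclusive of both endpoints).
94 = 7 × 13 + 3, so there are 13 full weeks plus 3 extra days.
Each full week contributes 2 days from the set (Mon, Fri): 13 × 2 = 26.
The 3 extra days are Thu, Fri, Sat — 1 of them qualifies.
Total: 26 + 1 = 27.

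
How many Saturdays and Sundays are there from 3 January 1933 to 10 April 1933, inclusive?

3 January 1933 is a Tuesday.
That's 98 days from start to end, counting both.
98 = 7 × 14, so the span is exactly 14 full weeks.
Each full week contributes 2 weekend days (Sat, Sun): 14 × 2 = 28.
Total: 28.

28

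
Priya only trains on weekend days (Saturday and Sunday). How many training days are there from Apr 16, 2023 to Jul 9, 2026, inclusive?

337

Apr 16, 2023 is a Sunday.
The range spans 1181 days (inclusive of both endpoints).
1181 = 7 × 168 + 5, so there are 168 full weeks plus 5 extra days.
Each full week contributes 2 weekend days (Sat, Sun): 168 × 2 = 336.
The 5 extra days are Sun, Mon, Tue, Wed, Thu — 1 of them qualifies.
Total: 336 + 1 = 337.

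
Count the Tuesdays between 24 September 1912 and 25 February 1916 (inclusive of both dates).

179 Tuesdays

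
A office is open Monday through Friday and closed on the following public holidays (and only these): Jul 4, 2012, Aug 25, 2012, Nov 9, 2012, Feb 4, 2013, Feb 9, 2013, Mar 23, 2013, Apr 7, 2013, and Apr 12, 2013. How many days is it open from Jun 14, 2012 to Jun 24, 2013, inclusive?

264

Jun 14, 2012 is a Thursday.
The range spans 376 days (inclusive of both endpoints).
376 = 7 × 53 + 5, so there are 53 full weeks plus 5 extra days.
Each full week contributes 5 weekdays (Mon–Fri): 53 × 5 = 265.
The 5 extra days are Thursday, Friday, Saturday, Sunday, Monday — 3 of them qualify.
Total: 265 + 3 = 268.
Holidays: Jul 4, 2012 (Wed); Aug 25, 2012 (Sat); Nov 9, 2012 (Fri); Feb 4, 2013 (Mon); Feb 9, 2013 (Sat); Mar 23, 2013 (Sat); Apr 7, 2013 (Sun); Apr 12, 2013 (Fri).
4 of the 8 holidays fall on weekdays; the rest are weekends and were already excluded.
Business days: 268 − 4 = 264.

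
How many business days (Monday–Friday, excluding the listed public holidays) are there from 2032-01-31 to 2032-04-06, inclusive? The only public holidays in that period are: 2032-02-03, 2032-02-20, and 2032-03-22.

2032-01-31 is a Saturday.
That's 67 days from start to end, counting both.
67 = 7 × 9 + 4, so there are 9 full weeks plus 4 extra days.
Each full week contributes 5 weekdays (Mon–Fri): 9 × 5 = 45.
The 4 extra days are Saturday, Sunday, Monday, Tuesday — 2 of them qualify.
Total: 45 + 2 = 47.
Holidays: 2032-02-03 (Tue); 2032-02-20 (Fri); 2032-03-22 (Mon).
All 3 holidays fall on weekdays, so subtract 3.
Business days: 47 − 3 = 44.

44 business days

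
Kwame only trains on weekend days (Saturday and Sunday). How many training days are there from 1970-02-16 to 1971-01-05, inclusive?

1970-02-16 is a Monday.
That's 324 days from start to end, counting both.
324 = 7 × 46 + 2, so there are 46 full weeks plus 2 extra days.
Each full week contributes 2 weekend days (Sat, Sun): 46 × 2 = 92.
The 2 extra days are Mon, Tue — none qualify.
Total: 92 + 0 = 92.

92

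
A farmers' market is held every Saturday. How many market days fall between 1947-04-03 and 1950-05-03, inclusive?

161

1947-04-03 is a Thursday.
From 1947-04-03 to 1950-05-03 is 1127 days inclusive.
1127 = 7 × 161, so the span is exactly 161 full weeks.
Each full week contributes one Saturday: 161 so far.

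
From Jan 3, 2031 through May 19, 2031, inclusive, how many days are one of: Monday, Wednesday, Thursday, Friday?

78

Jan 3, 2031 is a Friday.
From Jan 3, 2031 to May 19, 2031 is 137 days inclusive.
137 = 7 × 19 + 4, so there are 19 full weeks plus 4 extra days.
Each full week contributes 4 days from the set (Mon, Wed, Thu, Fri): 19 × 4 = 76.
The 4 extra days are Friday, Saturday, Sunday, Monday — 2 of them qualify.
Total: 76 + 2 = 78.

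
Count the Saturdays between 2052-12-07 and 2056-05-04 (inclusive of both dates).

2052-12-07 is a Saturday.
The range spans 1245 days (inclusive of both endpoints).
1245 = 7 × 177 + 6, so there are 177 full weeks plus 6 extra days.
Each full week contributes one Saturday: 177 so far.
The 6 extra days are Saturday, Sunday, Monday, Tuesday, Wednesday, Thursday — 1 of them qualifies.
Total: 177 + 1 = 178.

178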